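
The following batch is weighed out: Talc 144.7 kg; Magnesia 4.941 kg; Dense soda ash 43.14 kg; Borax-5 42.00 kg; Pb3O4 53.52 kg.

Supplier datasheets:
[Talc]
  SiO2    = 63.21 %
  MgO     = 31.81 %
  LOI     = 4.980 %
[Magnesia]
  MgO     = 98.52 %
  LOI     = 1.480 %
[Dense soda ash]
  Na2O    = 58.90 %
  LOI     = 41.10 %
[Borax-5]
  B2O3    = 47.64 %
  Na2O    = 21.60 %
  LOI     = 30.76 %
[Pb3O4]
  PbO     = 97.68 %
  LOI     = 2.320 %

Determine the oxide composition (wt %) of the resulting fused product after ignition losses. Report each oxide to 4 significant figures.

Glass mass = 249.1 kg (batch 288.3 − LOI 39.17).
Composition: SiO2 36.71%, B2O3 8.031%, MgO 20.43%, Na2O 13.84%, PbO 20.98%

Intermediates are displayed, with 4-significant-figure rounding, between the steps; all arithmetic carries full float precision at every stage — each reported figure undergoes a single rounding; derived quantities are recomputed using the weight values per 249.1 kg of glass in full float precision (totals, net glass mass, the yield, ignition loss, five oxide percentages) exactly as printed in problem or answer.
Per-oxide mass from batch:
  SiO2: 144.7·0.6321 = 91.46 kg
  B2O3: 42.00·0.4764 = 20.01 kg
  MgO: 144.7·0.3181 + 4.941·0.9852 = 50.90 kg
  Na2O: 43.14·0.5890 + 42.00·0.2160 = 34.48 kg
  PbO: 53.52·0.9768 = 52.28 kg
LOI: 144.7·0.04980 + 4.941·0.01480 + 43.14·0.4110 + 42.00·0.3076 + 53.52·0.02320 = 39.17 kg
batch − LOI leaves glass = 288.3 − 39.17 = 249.1 kg (the oxide masses sum to this)
wt % = oxide mass / glass mass × 100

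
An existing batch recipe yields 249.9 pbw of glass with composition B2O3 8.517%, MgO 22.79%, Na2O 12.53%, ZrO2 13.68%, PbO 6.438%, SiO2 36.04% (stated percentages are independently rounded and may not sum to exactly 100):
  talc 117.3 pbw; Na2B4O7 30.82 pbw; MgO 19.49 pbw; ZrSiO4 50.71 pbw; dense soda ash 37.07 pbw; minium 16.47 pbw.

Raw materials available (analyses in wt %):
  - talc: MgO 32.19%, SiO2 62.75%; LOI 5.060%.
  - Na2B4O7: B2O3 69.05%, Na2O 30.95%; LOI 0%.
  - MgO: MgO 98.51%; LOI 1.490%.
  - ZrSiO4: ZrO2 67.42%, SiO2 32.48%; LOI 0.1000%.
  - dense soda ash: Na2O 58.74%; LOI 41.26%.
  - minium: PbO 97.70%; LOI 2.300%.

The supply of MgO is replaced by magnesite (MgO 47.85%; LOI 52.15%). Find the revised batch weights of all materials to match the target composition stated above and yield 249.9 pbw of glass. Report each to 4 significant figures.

All arithmetic maintains full float precision at every stage. Mid-chain values are shown (rounded to 4 significant figures) across the worked steps; each reported result undergoes a single rounding; the derived quantities are computed in full float precision (ignition loss, glass mass, totals, the yield, six oxide percentages) from the batch weights for 249.9 pbw of glass as given in the problem or the answer.
The oxide mass targets at 249.9 pbw glass:
  B2O3: 8.517% × 249.9 = 21.28 pbw
  MgO: 22.79% × 249.9 = 56.95 pbw
  Na2O: 12.53% × 249.9 = 31.31 pbw
  ZrO2: 13.68% × 249.9 = 34.19 pbw
  PbO: 6.438% × 249.9 = 16.09 pbw
  SiO2: 36.04% × 249.9 = 90.06 pbw
Sums-versus-targets review applying the batch weights above, under the basis named above (sums match the target masses net of answer rounding effects):
  B2O3: 30.82·0.6905 = 21.28 pbw (target 21.28 pbw)
  MgO: 117.3·0.3219 + 40.12·0.4785 = 56.96 pbw (target 56.95 pbw)
  Na2O: 30.82·0.3095 + 37.07·0.5874 = 31.31 pbw (target 31.31 pbw)
  ZrO2: 50.71·0.6742 = 34.19 pbw (target 34.19 pbw)
  PbO: 16.47·0.9770 = 16.09 pbw (target 16.09 pbw)
  SiO2: 117.3·0.6275 + 50.71·0.3248 = 90.08 pbw (target 90.06 pbw)
Glass-mass closure: total batch − LOI = 249.9 pbw (targets for the oxides total 249.9 pbw; against the stated basis, 249.9 pbw — any gap is answer rounding).
Batch grand total — Σ batch = 292.5 pbw; loss to ignition Σ batch·LOI = 42.58 pbw; yield: glass divided by total = 85.44%.

Revised batch per 249.9 pbw glass:
  talc: 117.3 pbw
  Na2B4O7: 30.82 pbw
  magnesite: 40.12 pbw
  ZrSiO4: 50.71 pbw
  dense soda ash: 37.07 pbw
  minium: 16.47 pbw
Total batch = 292.5 pbw; LOI loss = 42.58 pbw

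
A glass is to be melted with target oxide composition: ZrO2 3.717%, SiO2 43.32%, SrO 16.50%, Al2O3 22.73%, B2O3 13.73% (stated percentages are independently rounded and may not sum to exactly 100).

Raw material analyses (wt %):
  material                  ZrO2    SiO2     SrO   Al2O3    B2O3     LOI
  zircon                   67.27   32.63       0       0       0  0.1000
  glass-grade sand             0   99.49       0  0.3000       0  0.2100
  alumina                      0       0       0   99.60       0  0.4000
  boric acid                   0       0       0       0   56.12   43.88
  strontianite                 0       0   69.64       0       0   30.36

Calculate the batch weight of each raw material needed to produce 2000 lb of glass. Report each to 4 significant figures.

Batch per 2000 lb glass:
  zircon: 110.5 lb
  glass-grade sand: 834.6 lb
  alumina: 453.9 lb
  boric acid: 489.3 lb
  strontianite: 473.9 lb
Total batch = 2362 lb; LOI loss = 362.3 lb; yield = 84.66%

The working math holds exact precision from start to finish; the intermediate values appear rounded to four significant figures as written; each reported value takes just one rounding. Derived quantities (the five compositions, totals, glass mass, LOI, yield) are rebuilt at full precision using the weight values for 2000 lb of glass, as set out in question or answer.
Oxide-by-oxide targets in 2000 lb glass:
  ZrO2: 3.717% × 2000 = 74.34 lb
  SiO2: 43.32% × 2000 = 866.4 lb
  SrO: 16.50% × 2000 = 330.0 lb
  Al2O3: 22.73% × 2000 = 454.6 lb
  B2O3: 13.73% × 2000 = 274.6 lb
Verifying the oxide balance from the weights as reported, at the basis given (sum by sum, the targets are met net of answer rounding effects):
  ZrO2: 110.5·0.6727 = 74.33 lb (target 74.34 lb)
  SiO2: 110.5·0.3263 + 834.6·0.9949 = 866.4 lb (target 866.4 lb)
  SrO: 473.9·0.6964 = 330.0 lb (target 330.0 lb)
  Al2O3: 834.6·0.003000 + 453.9·0.9960 = 454.6 lb (target 454.6 lb)
  B2O3: 489.3·0.5612 = 274.6 lb (target 274.6 lb)
Consistency of the glass mass: total charge less LOI = 2000 lb (oxide target masses add up to 2000 lb; with the basis standing at 2000 lb — rounding explains the deltas).
Summing the batch: Σ batch = 2362 lb; the LOI term Σ batch·LOI equals 362.3 lb; yield = glass ÷ total batch = 84.66%.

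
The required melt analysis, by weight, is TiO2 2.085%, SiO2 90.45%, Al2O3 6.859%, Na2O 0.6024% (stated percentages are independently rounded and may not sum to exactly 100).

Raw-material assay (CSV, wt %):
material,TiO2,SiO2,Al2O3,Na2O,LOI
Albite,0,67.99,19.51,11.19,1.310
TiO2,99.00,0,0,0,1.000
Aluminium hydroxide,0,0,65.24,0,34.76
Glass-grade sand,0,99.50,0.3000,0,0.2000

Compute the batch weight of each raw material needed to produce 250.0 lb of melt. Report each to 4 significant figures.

All internal work runs at full precision throughout — the intermediate values appear rounded off to 4 significant figures alongside each step — each reported result is rounded only once; the derived quantities are rebuilt at exact precision (LOI, the four compositions, yield, glass mass, totals) from the weighed amounts per 250.0 lb of glass as set out in problem or answer.
Target masses of each oxide per 250.0 lb melt:
  TiO2: 2.085% × 250.0 = 5.212 lb
  SiO2: 90.45% × 250.0 = 226.1 lb
  Al2O3: 6.859% × 250.0 = 17.15 lb
  Na2O: 0.6024% × 250.0 = 1.506 lb
Oxide-by-oxide audit per the reported batch figures, at the basis given (each sum matches its target mass up to rounding of the answer):
  TiO2: 5.265·0.9900 = 5.212 lb (target 5.212 lb)
  SiO2: 13.46·0.6799 + 218.1·0.9950 = 226.2 lb (target 226.1 lb)
  Al2O3: 13.46·0.1951 + 21.26·0.6524 + 218.1·0.003000 = 17.15 lb (target 17.15 lb)
  Na2O: 13.46·0.1119 = 1.506 lb (target 1.506 lb)
Consistency of the glass mass: Σ batch − LOI loss = 250.0 lb (the Σ of target masses is 250.0 lb; versus the stated basis of 250.0 lb — differing by rounding only).
Total batch = Σ batch = 258.1 lb; ignition loss, Σ(batch × LOI) = 8.055 lb; yield = glass ÷ total batch = 96.88%.

Batch per 250.0 lb melt:
  Albite: 13.46 lb
  TiO2: 5.265 lb
  Aluminium hydroxide: 21.26 lb
  Glass-grade sand: 218.1 lb
Total batch = 258.1 lb; LOI loss = 8.055 lb; yield = 96.88%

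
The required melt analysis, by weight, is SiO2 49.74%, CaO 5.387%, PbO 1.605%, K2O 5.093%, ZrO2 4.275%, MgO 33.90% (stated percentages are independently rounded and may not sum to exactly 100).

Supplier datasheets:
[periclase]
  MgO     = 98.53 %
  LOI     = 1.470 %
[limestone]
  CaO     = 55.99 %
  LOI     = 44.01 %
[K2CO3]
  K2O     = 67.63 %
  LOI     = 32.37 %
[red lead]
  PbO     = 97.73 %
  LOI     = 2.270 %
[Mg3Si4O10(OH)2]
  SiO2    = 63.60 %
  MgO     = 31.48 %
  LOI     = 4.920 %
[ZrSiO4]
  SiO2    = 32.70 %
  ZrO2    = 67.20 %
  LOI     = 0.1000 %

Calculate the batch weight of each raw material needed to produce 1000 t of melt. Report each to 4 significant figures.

Rounding to four significant digits applies to every in-between result as displayed; the working math carries full precision in all steps. Exactly one rounding lands on each reported value. Derived quantities, which include yield, totals, ignition loss, glass mass, the six compositions, are re-derived in full float precision, as set out in problem or answer, from the batch weights for 1000 t of glass.
Oxide-by-oxide targets in 1000 t melt:
  SiO2: 49.74% × 1000 = 497.4 t
  CaO: 5.387% × 1000 = 53.87 t
  PbO: 1.605% × 1000 = 16.05 t
  K2O: 5.093% × 1000 = 50.93 t
  ZrO2: 4.275% × 1000 = 42.75 t
  MgO: 33.90% × 1000 = 339.0 t
Mass-balance tally per oxide with the batch weights as given, against the basis in use (every target is met by its sum modulo rounding of the values):
  SiO2: 749.4·0.6360 + 63.62·0.3270 = 497.4 t (target 497.4 t)
  CaO: 96.21·0.5599 = 53.87 t (target 53.87 t)
  PbO: 16.42·0.9773 = 16.05 t (target 16.05 t)
  K2O: 75.31·0.6763 = 50.93 t (target 50.93 t)
  ZrO2: 63.62·0.6720 = 42.75 t (target 42.75 t)
  MgO: 104.6·0.9853 + 749.4·0.3148 = 339.0 t (target 339.0 t)
Glass-mass sanity pass: batch total minus LOI = 1000 t (oxide target masses add up to 1000 t; basis as stated: 1000 t — gaps are rounding artifacts).
Summing the batch: Σ batch = 1106 t; LOI loss = Σ batch·LOI = 105.6 t; the yield ratio, glass ÷ batch: 90.45%.

Batch per 1000 t melt:
  periclase: 104.6 t
  limestone: 96.21 t
  K2CO3: 75.31 t
  red lead: 16.42 t
  Mg3Si4O10(OH)2: 749.4 t
  ZrSiO4: 63.62 t
Total batch = 1106 t; LOI loss = 105.6 t; yield = 90.45%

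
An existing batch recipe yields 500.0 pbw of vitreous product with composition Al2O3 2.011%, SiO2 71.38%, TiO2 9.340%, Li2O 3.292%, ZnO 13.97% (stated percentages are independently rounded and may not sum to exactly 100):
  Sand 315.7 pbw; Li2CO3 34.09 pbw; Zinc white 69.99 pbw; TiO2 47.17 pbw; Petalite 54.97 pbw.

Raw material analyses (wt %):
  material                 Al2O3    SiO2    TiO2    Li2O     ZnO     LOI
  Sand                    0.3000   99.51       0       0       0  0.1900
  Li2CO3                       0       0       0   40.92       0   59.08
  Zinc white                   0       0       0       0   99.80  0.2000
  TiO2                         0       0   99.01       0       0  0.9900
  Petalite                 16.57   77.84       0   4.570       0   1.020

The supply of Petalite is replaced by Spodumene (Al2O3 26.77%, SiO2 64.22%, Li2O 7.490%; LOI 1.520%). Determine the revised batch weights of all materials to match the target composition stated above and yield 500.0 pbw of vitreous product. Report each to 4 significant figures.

In-progress results are shown rounded off to 4 significant digits within the worked lines; all internal work holds exact precision through every step — exactly one rounding lands on each reported number — the derived quantities (totals, yield, ignition loss, the five compositions, net glass mass) are recomputed starting from the weights per 500.0 pbw of glass at exact precision, exactly as shown in either problem or answer.
Target masses of each oxide per 500.0 pbw vitreous product:
  Al2O3: 2.011% × 500.0 = 10.06 pbw
  SiO2: 71.38% × 500.0 = 356.9 pbw
  TiO2: 9.340% × 500.0 = 46.70 pbw
  Li2O: 3.292% × 500.0 = 16.46 pbw
  ZnO: 13.97% × 500.0 = 69.85 pbw
Per-oxide balance check working from each reported weight, versus the basis set out (oxide sums agree with the targets net of answer rounding effects):
  Al2O3: 336.9·0.003000 + 33.79·0.2677 = 10.06 pbw (target 10.06 pbw)
  SiO2: 336.9·0.9951 + 33.79·0.6422 = 356.9 pbw (target 356.9 pbw)
  TiO2: 47.17·0.9901 = 46.70 pbw (target 46.70 pbw)
  Li2O: 34.04·0.4092 + 33.79·0.07490 = 16.46 pbw (target 16.46 pbw)
  ZnO: 69.99·0.9980 = 69.85 pbw (target 69.85 pbw)
Consistency of the glass mass: batch Σ − ignition loss = 500.0 pbw (per-oxide target masses sum to 500.0 pbw; basis as stated: 500.0 pbw — gaps are rounding artifacts).
Batch total: Σ batch = 521.9 pbw; Σ batch·LOI gives LOI loss = 21.87 pbw; as yield: glass ÷ batch → 95.81%.

Revised batch per 500.0 pbw vitreous product:
  Sand: 336.9 pbw
  Li2CO3: 34.04 pbw
  Zinc white: 69.99 pbw
  TiO2: 47.17 pbw
  Spodumene: 33.79 pbw
Total batch = 521.9 pbw; LOI loss = 21.87 pbw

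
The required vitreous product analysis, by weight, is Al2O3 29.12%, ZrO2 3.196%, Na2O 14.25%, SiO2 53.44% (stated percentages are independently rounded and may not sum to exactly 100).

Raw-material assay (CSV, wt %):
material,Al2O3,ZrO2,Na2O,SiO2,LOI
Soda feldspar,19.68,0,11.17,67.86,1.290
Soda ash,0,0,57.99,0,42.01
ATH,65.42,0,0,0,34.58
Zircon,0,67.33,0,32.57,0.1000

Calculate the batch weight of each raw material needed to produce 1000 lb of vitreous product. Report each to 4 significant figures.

Batch per 1000 lb vitreous product:
  Soda feldspar: 764.7 lb
  Soda ash: 98.43 lb
  ATH: 215.1 lb
  Zircon: 47.47 lb
Total batch = 1126 lb; LOI loss = 125.6 lb; yield = 88.84%

In-progress results appear with 4-significant-digit rounding in the printout; full precision is held all the way through. Every reported result sees exactly one rounding. The derived quantities, which include the four compositions, glass mass, the totals, the yield, LOI, are rebuilt in full float precision, exactly as printed in the problem or the answer, starting from the weights on 1000 lb of glass.
Per-oxide target masses for 1000 lb vitreous product:
  Al2O3: 29.12% × 1000 = 291.2 lb
  ZrO2: 3.196% × 1000 = 31.96 lb
  Na2O: 14.25% × 1000 = 142.5 lb
  SiO2: 53.44% × 1000 = 534.4 lb
Balance tally, oxide-wise, from the weights as reported, per the basis as stated (summed amounts equal target values given rounding of the digits):
  Al2O3: 764.7·0.1968 + 215.1·0.6542 = 291.2 lb (target 291.2 lb)
  ZrO2: 47.47·0.6733 = 31.96 lb (target 31.96 lb)
  Na2O: 764.7·0.1117 + 98.43·0.5799 = 142.5 lb (target 142.5 lb)
  SiO2: 764.7·0.6786 + 47.47·0.3257 = 534.4 lb (target 534.4 lb)
Glass mass check: total charge less LOI = 1000 lb (per-oxide target masses sum to 1000 lb; versus the stated basis of 1000 lb — any gap is answer rounding).
Adding the batch up: Σ batch = 1126 lb; LOI removed, Σ of batch·LOI: 125.6 lb; yield: glass divided by total = 88.84%.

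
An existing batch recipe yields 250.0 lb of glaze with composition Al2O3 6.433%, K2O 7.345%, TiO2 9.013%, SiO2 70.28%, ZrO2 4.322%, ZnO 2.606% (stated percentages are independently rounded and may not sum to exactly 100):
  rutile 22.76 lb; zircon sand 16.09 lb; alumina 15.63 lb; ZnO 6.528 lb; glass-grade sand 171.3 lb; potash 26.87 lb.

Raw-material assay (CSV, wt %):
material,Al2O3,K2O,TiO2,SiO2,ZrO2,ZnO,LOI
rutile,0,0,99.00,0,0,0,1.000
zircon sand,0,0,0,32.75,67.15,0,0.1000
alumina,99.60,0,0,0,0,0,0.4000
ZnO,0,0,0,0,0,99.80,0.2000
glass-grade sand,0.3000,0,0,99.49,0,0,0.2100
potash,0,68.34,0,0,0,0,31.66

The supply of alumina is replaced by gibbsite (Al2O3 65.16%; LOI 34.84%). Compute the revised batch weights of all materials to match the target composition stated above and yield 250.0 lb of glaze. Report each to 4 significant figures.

Every computation keeps exact precision in all steps; values along the way appear rounded off to 4 significant figures across the worked steps — each reported figure takes a single rounding; all derived quantities, which include LOI, yield, the six compositions, net glass mass, the totals, are computed in full precision, as set out in the problem or the answer, from the weighed amounts on 250.0 lb of glass.
Oxide-by-oxide targets in 250.0 lb glaze:
  Al2O3: 6.433% × 250.0 = 16.08 lb
  K2O: 7.345% × 250.0 = 18.36 lb
  TiO2: 9.013% × 250.0 = 22.53 lb
  SiO2: 70.28% × 250.0 = 175.7 lb
  ZrO2: 4.322% × 250.0 = 10.80 lb
  ZnO: 2.606% × 250.0 = 6.515 lb
Mass-balance tally per oxide working from each reported weight, for the quoted basis mass (delivered sums recover each target inside rounding margins):
  Al2O3: 23.89·0.6516 + 171.3·0.003000 = 16.08 lb (target 16.08 lb)
  K2O: 26.87·0.6834 = 18.36 lb (target 18.36 lb)
  TiO2: 22.76·0.9900 = 22.53 lb (target 22.53 lb)
  SiO2: 16.09·0.3275 + 171.3·0.9949 = 175.7 lb (target 175.7 lb)
  ZrO2: 16.09·0.6715 = 10.80 lb (target 10.80 lb)
  ZnO: 6.528·0.9980 = 6.515 lb (target 6.515 lb)
The glass-mass cross-check: the batch minus its LOI: 250.0 lb (summing oxide targets gives 250.0 lb; stated basis 250.0 lb — rounding explains the deltas).
Batch total: Σ batch = 267.4 lb; Σ batch·LOI gives LOI loss = 17.45 lb; yield, glass over the total, = 93.48%.

Revised batch per 250.0 lb glaze:
  rutile: 22.76 lb
  zircon sand: 16.09 lb
  gibbsite: 23.89 lb
  ZnO: 6.528 lb
  glass-grade sand: 171.3 lb
  potash: 26.87 lb
Total batch = 267.4 lb; LOI loss = 17.45 lb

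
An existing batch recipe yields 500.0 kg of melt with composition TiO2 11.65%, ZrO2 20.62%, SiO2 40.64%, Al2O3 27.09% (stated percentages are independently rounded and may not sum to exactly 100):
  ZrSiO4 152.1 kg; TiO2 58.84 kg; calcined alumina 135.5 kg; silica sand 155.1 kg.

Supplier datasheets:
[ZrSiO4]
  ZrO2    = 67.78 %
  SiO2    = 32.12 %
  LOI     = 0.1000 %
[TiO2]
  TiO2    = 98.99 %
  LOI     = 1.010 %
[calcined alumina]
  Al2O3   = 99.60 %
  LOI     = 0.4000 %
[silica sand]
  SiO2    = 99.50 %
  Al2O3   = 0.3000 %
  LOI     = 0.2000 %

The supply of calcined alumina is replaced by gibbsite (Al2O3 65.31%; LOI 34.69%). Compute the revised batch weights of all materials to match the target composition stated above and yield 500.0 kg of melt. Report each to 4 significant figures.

Revised batch per 500.0 kg melt:
  ZrSiO4: 152.1 kg
  TiO2: 58.84 kg
  gibbsite: 206.7 kg
  silica sand: 155.1 kg
Total batch = 572.7 kg; LOI loss = 72.76 kg

Each numeric step holds exact precision at all times — working values are rounded to four significant digits as shown — every reported number takes just one rounding — all derived quantities are carried using the weight values for 500.0 kg of glass at full precision (LOI, the yield, the four compositions, glass mass, the totals) as written in problem or answer.
Oxide mass targets, per 500.0 kg melt:
  TiO2: 11.65% × 500.0 = 58.25 kg
  ZrO2: 20.62% × 500.0 = 103.1 kg
  SiO2: 40.64% × 500.0 = 203.2 kg
  Al2O3: 27.09% × 500.0 = 135.4 kg
Mass-balance tally per oxide using the reported weights, under the basis named above (summed amounts equal target values once rounding is allowed for):
  TiO2: 58.84·0.9899 = 58.25 kg (target 58.25 kg)
  ZrO2: 152.1·0.6778 = 103.1 kg (target 103.1 kg)
  SiO2: 152.1·0.3212 + 155.1·0.9950 = 203.2 kg (target 203.2 kg)
  Al2O3: 206.7·0.6531 + 155.1·0.003000 = 135.5 kg (target 135.4 kg)
Glass-mass closure: the batch minus its LOI: 500.0 kg (summing oxide targets gives 500.0 kg; the stated basis being 500.0 kg — deltas are rounding alone).
Batch grand total — Σ batch = 572.7 kg; ignition loss, Σ(batch × LOI) = 72.76 kg; the yield ratio, glass ÷ batch: 87.30%.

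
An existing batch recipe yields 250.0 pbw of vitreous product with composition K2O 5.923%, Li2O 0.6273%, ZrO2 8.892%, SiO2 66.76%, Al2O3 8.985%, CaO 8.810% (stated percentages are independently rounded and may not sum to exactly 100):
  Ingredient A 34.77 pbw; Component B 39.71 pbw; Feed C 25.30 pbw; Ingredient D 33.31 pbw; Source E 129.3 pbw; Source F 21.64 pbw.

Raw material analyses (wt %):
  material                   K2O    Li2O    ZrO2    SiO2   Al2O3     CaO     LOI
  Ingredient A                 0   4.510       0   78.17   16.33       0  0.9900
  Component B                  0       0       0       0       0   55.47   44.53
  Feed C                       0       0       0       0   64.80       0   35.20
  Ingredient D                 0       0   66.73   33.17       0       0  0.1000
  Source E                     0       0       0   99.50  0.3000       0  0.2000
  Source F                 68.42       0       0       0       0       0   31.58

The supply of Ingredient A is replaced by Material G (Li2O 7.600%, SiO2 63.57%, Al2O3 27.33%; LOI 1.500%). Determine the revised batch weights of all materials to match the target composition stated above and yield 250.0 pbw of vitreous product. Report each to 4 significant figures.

Every computation keeps exact precision all the way through — in-progress results are printed rounded to four significant figures within the worked lines — every reported result undergoes a single rounding. Derived quantities, which include six oxide percentages, the totals, ignition loss, yield, glass mass, are computed at exact precision, as they appear in either problem or answer, from the batch weights on 250.0 pbw of glass.
Oxide mass targets, per 250.0 pbw vitreous product:
  K2O: 5.923% × 250.0 = 14.81 pbw
  Li2O: 0.6273% × 250.0 = 1.568 pbw
  ZrO2: 8.892% × 250.0 = 22.23 pbw
  SiO2: 66.76% × 250.0 = 166.9 pbw
  Al2O3: 8.985% × 250.0 = 22.46 pbw
  CaO: 8.810% × 250.0 = 22.02 pbw
Sums-versus-targets review using the reported weights, for the quoted basis mass (each sum matches its target mass exact up to rounding of places):
  K2O: 21.64·0.6842 = 14.81 pbw (target 14.81 pbw)
  Li2O: 20.63·0.07600 = 1.568 pbw (target 1.568 pbw)
  ZrO2: 33.31·0.6673 = 22.23 pbw (target 22.23 pbw)
  SiO2: 20.63·0.6357 + 33.31·0.3317 + 143.4·0.9950 = 166.8 pbw (target 166.9 pbw)
  Al2O3: 20.63·0.2733 + 25.30·0.6480 + 143.4·0.003000 = 22.46 pbw (target 22.46 pbw)
  CaO: 39.71·0.5547 = 22.03 pbw (target 22.02 pbw)
Glass-mass bookkeeping: Σ batch − LOI loss = 249.9 pbw (the targets, summed, come to 250.0 pbw; basis as stated: 250.0 pbw — deltas are rounding alone).
Adding the batch up: Σ batch = 284.0 pbw; Σ batch·LOI gives LOI loss = 34.05 pbw; yield: glass divided by total = 88.01%.

Revised batch per 250.0 pbw vitreous product:
  Material G: 20.63 pbw
  Component B: 39.71 pbw
  Feed C: 25.30 pbw
  Ingredient D: 33.31 pbw
  Source E: 143.4 pbw
  Source F: 21.64 pbw
Total batch = 284.0 pbw; LOI loss = 34.05 pbw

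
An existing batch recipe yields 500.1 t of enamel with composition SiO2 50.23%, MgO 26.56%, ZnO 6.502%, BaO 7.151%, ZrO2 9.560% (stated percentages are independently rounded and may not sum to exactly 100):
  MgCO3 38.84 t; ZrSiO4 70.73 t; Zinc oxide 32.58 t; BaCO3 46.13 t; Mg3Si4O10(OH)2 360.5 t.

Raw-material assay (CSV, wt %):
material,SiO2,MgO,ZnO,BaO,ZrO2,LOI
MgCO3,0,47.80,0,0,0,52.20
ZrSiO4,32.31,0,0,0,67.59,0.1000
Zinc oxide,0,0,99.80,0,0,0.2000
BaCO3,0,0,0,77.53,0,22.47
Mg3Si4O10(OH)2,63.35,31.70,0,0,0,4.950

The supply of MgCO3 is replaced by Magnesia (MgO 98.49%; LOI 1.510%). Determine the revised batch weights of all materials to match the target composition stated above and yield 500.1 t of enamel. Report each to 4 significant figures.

Mid-chain values are shown rounded to four significant digits when written out; all internal work runs at exact precision through the solve. A single rounding finalizes every reported figure — derived quantities, including ignition loss, the yield, the five compositions, glass mass, the totals, are carried from the batch weights on 500.1 t of glass in full precision as written in question or answer.
Target oxide masses per 500.1 t enamel:
  SiO2: 50.23% × 500.1 = 251.2 t
  MgO: 26.56% × 500.1 = 132.8 t
  ZnO: 6.502% × 500.1 = 32.52 t
  BaO: 7.151% × 500.1 = 35.76 t
  ZrO2: 9.560% × 500.1 = 47.81 t
Verifying the oxide balance using the reported weights, versus the basis set out (oxide sums agree with the targets given rounding of the digits):
  SiO2: 70.73·0.3231 + 360.5·0.6335 = 251.2 t (target 251.2 t)
  MgO: 18.85·0.9849 + 360.5·0.3170 = 132.8 t (target 132.8 t)
  ZnO: 32.58·0.9980 = 32.51 t (target 32.52 t)
  BaO: 46.13·0.7753 = 35.76 t (target 35.76 t)
  ZrO2: 70.73·0.6759 = 47.81 t (target 47.81 t)
Glass mass check: whole batch net of LOI = 500.2 t (the Σ of target masses is 500.1 t; with the basis standing at 500.1 t — differing by rounding only).
Whole-batch sum: Σ batch = 528.8 t; the LOI term Σ batch·LOI equals 28.63 t; as yield: glass ÷ batch → 94.59%.

Revised batch per 500.1 t enamel:
  Magnesia: 18.85 t
  ZrSiO4: 70.73 t
  Zinc oxide: 32.58 t
  BaCO3: 46.13 t
  Mg3Si4O10(OH)2: 360.5 t
Total batch = 528.8 t; LOI loss = 28.63 t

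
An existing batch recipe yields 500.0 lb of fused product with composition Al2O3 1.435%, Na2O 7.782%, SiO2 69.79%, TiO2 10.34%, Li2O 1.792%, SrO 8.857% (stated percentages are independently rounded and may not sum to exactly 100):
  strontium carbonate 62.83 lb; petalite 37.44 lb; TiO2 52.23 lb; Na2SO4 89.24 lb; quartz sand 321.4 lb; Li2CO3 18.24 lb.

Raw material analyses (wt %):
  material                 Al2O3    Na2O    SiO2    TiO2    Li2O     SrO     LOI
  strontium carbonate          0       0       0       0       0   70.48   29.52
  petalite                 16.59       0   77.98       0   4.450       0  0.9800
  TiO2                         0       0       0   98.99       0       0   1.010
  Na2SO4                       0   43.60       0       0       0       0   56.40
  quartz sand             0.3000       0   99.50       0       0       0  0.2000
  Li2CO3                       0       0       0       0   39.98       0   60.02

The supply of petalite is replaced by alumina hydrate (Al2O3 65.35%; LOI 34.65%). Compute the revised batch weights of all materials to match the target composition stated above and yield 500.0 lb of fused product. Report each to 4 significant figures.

All arithmetic carries full float precision from start to finish; mid-chain values are shown (rounded to 4 significant digits) alongside each step. Every reported figure includes exactly one rounding; the derived quantities are rebuilt at full float precision (the yield, LOI, six oxide percentages, net glass mass, the totals) using the weight values per 500.0 lb of glass as quoted within problem or answer.
The oxide mass targets at 500.0 lb fused product:
  Al2O3: 1.435% × 500.0 = 7.175 lb
  Na2O: 7.782% × 500.0 = 38.91 lb
  SiO2: 69.79% × 500.0 = 349.0 lb
  TiO2: 10.34% × 500.0 = 51.70 lb
  Li2O: 1.792% × 500.0 = 8.960 lb
  SrO: 8.857% × 500.0 = 44.28 lb
Checking each oxide sum given the weights on record, versus the basis set out (sums match the target masses inside rounding margins):
  Al2O3: 9.369·0.6535 + 350.7·0.003000 = 7.175 lb (target 7.175 lb)
  Na2O: 89.24·0.4360 = 38.91 lb (target 38.91 lb)
  SiO2: 350.7·0.9950 = 348.9 lb (target 349.0 lb)
  TiO2: 52.23·0.9899 = 51.70 lb (target 51.70 lb)
  Li2O: 22.41·0.3998 = 8.960 lb (target 8.960 lb)
  SrO: 62.83·0.7048 = 44.28 lb (target 44.28 lb)
Glass-mass closure: batch Σ − ignition loss = 500.0 lb (the targets, summed, come to 500.0 lb; with the basis standing at 500.0 lb — deltas are rounding alone).
Whole-batch sum: Σ batch = 586.8 lb; ignition loss, Σ(batch × LOI) = 86.80 lb; glass ÷ batch gives a yield of 85.21%.

Revised batch per 500.0 lb fused product:
  strontium carbonate: 62.83 lb
  alumina hydrate: 9.369 lb
  TiO2: 52.23 lb
  Na2SO4: 89.24 lb
  quartz sand: 350.7 lb
  Li2CO3: 22.41 lb
Total batch = 586.8 lb; LOI loss = 86.80 lb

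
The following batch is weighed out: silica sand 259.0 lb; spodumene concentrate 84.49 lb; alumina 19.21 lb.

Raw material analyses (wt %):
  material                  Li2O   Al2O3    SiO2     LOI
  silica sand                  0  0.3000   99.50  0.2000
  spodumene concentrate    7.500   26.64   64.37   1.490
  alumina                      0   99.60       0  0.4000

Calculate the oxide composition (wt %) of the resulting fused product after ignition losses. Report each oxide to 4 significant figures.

Every computation maintains exact precision at all times; the intermediate values are rounded off to 4 significant figures when quoted. Every reported result includes exactly one rounding. Derived quantities are recomputed from the batch weights at 360.8 lb of glass in exact precision (the three compositions, net glass mass, LOI, the yield, the totals), as set out in the problem or the answer.
Oxide masses out of the charge:
  Li2O: 84.49·0.07500 = 6.337 lb
  Al2O3: 259.0·0.003000 + 84.49·0.2664 + 19.21·0.9960 = 42.42 lb
  SiO2: 259.0·0.9950 + 84.49·0.6437 = 312.1 lb
LOI: 259.0·0.002000 + 84.49·0.01490 + 19.21·0.004000 = 1.854 lb
Glass = total batch minus LOI = 362.7 − 1.854 = 360.8 lb (matching Σ of the oxides)
percent by weight: oxide/glass ×100

Glass mass = 360.8 lb (batch 362.7 − LOI 1.854).
Composition: Li2O 1.756%, Al2O3 11.76%, SiO2 86.49%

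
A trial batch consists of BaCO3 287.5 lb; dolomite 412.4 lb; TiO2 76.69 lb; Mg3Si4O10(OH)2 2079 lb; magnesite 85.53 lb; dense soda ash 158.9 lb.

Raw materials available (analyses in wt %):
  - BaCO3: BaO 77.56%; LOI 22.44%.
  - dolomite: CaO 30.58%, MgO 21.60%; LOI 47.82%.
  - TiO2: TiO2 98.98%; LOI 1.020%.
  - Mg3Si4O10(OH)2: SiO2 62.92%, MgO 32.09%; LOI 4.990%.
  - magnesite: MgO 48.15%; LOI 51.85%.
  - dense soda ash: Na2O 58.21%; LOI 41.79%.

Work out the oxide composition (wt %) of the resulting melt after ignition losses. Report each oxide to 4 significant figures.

Mid-chain values are shown rounded to 4 significant digits alongside each step — each numeric step holds full float precision at every stage; each reported number is rounded exactly once — derived quantities are computed starting from the weights per 2623 lb of glass in full precision (LOI, the six compositions, totals, net glass mass, the yield) as written in the problem or the answer.
Oxide-by-oxide delivered mass:
  SiO2: 2079·0.6292 = 1308 lb
  Na2O: 158.9·0.5821 = 92.50 lb
  TiO2: 76.69·0.9898 = 75.91 lb
  CaO: 412.4·0.3058 = 126.1 lb
  BaO: 287.5·0.7756 = 223.0 lb
  MgO: 412.4·0.2160 + 2079·0.3209 + 85.53·0.4815 = 797.4 lb
LOI: 287.5·0.2244 + 412.4·0.4782 + 76.69·0.01020 + 2079·0.04990 + 85.53·0.5185 + 158.9·0.4179 = 477.0 lb
Glass mass = batch − LOI = 3100 − 477.0 = 2623 lb (the oxide masses sum to this)
oxide / glass × 100 gives the wt %

Glass mass = 2623 lb (batch 3100 − LOI 477.0).
Composition: SiO2 49.87%, Na2O 3.526%, TiO2 2.894%, CaO 4.808%, BaO 8.501%, MgO 30.40%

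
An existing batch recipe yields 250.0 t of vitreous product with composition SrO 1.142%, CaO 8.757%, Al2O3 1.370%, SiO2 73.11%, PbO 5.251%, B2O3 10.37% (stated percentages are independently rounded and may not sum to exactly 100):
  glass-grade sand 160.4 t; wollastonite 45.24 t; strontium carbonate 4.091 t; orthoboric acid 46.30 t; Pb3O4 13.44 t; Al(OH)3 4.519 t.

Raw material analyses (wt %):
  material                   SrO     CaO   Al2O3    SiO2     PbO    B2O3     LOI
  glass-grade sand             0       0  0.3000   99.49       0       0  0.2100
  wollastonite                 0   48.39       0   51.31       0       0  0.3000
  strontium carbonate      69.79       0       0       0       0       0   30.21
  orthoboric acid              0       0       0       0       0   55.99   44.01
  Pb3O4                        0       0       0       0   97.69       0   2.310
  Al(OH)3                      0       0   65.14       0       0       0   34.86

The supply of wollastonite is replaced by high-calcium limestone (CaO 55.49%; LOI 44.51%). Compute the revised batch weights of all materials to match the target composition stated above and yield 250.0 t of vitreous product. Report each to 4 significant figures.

Revised batch per 250.0 t vitreous product:
  glass-grade sand: 183.7 t
  high-calcium limestone: 39.45 t
  strontium carbonate: 4.091 t
  orthoboric acid: 46.30 t
  Pb3O4: 13.44 t
  Al(OH)3: 4.412 t
Total batch = 291.4 t; LOI loss = 41.41 t

Working values are printed with 4-significant-digit rounding in the working — every computation keeps full float precision all the way through — every reported result carries a single rounding. All derived quantities, which include LOI, six oxide percentages, totals, the yield, glass mass, are recomputed in full float precision, as written in the problem or the answer, using the weight values on 250.0 t of glass.
Oxide-by-oxide targets in 250.0 t vitreous product:
  SrO: 1.142% × 250.0 = 2.855 t
  CaO: 8.757% × 250.0 = 21.89 t
  Al2O3: 1.370% × 250.0 = 3.425 t
  SiO2: 73.11% × 250.0 = 182.8 t
  PbO: 5.251% × 250.0 = 13.13 t
  B2O3: 10.37% × 250.0 = 25.92 t
A balance pass over the oxides, given the weights on record, on the stated basis (oxide sums agree with the targets exact up to rounding of places):
  SrO: 4.091·0.6979 = 2.855 t (target 2.855 t)
  CaO: 39.45·0.5549 = 21.89 t (target 21.89 t)
  Al2O3: 183.7·0.003000 + 4.412·0.6514 = 3.425 t (target 3.425 t)
  SiO2: 183.7·0.9949 = 182.8 t (target 182.8 t)
  PbO: 13.44·0.9769 = 13.13 t (target 13.13 t)
  B2O3: 46.30·0.5599 = 25.92 t (target 25.92 t)
Glass-mass closure: total charge less LOI = 250.0 t (targets for the oxides total 250.0 t; basis as stated: 250.0 t — deltas are rounding alone).
Total batch = Σ batch = 291.4 t; Σ batch·LOI gives LOI loss = 41.41 t; yield, glass over the total, = 85.79%.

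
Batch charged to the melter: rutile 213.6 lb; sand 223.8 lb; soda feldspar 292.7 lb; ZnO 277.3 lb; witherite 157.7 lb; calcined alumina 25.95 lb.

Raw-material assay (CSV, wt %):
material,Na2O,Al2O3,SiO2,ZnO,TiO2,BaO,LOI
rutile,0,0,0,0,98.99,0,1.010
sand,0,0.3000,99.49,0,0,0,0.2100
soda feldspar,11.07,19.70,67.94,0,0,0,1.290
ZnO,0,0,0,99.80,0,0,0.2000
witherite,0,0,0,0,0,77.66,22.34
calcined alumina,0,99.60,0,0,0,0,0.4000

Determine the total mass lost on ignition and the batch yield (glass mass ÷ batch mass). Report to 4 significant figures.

All arithmetic carries full float precision at each step; intermediates are displayed rounded to 4 significant figures when written out — a single rounding yields each reported result; derived quantities (LOI, totals, six oxide percentages, the yield, glass mass) are carried in full float precision from the batch weights at 1149 lb of glass as quoted within question or answer.
Per-material ignition loss:
  rutile: 213.6 × 0.01010 = 2.157 lb
  sand: 223.8 × 0.002100 = 0.4700 lb
  soda feldspar: 292.7 × 0.01290 = 3.776 lb
  ZnO: 277.3 × 0.002000 = 0.5546 lb
  witherite: 157.7 × 0.2234 = 35.23 lb
  calcined alumina: 25.95 × 0.004000 = 0.1038 lb
Total LOI = 42.29 lb
Glass = batch − LOI = 1191 − 42.29 = 1149 lb

LOI loss = 42.29 lb; glass = 1149 lb; yield = 96.45%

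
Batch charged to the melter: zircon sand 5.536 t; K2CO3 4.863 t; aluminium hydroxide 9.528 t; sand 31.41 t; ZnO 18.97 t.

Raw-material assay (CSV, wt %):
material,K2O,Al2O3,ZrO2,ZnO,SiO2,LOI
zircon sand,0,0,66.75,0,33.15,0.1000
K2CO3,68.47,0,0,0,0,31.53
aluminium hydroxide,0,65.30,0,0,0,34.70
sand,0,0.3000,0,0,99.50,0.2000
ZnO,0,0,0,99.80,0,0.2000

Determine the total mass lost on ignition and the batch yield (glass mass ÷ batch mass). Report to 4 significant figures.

In-progress results are displayed rounded to 4 significant digits in the printout; every computation maintains exact precision in all steps. Exactly one rounding goes into every reported number — derived quantities (five oxide percentages, yield, net glass mass, totals, LOI) are rebuilt starting from the weights on 65.36 t of glass in exact precision as quoted within the problem or answer text.
Each material's LOI contribution:
  zircon sand: 5.536 × 0.001000 = 0.005536 t
  K2CO3: 4.863 × 0.3153 = 1.533 t
  aluminium hydroxide: 9.528 × 0.3470 = 3.306 t
  sand: 31.41 × 0.002000 = 0.06282 t
  ZnO: 18.97 × 0.002000 = 0.03794 t
Total LOI = 4.946 t
Glass = batch − LOI = 70.31 − 4.946 = 65.36 t

LOI loss = 4.946 t; glass = 65.36 t; yield = 92.97%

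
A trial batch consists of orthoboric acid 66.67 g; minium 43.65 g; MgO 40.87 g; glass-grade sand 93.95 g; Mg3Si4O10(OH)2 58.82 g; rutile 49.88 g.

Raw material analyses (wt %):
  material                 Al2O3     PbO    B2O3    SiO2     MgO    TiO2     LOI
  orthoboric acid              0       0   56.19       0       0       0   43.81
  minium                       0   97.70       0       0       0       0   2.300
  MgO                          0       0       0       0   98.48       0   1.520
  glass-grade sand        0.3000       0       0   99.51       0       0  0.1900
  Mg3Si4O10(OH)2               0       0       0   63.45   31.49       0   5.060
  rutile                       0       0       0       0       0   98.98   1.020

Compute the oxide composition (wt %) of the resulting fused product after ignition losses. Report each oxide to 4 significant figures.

Glass mass = 319.3 g (batch 353.8 − LOI 34.50).
Composition: Al2O3 0.08826%, PbO 13.35%, B2O3 11.73%, SiO2 40.96%, MgO 18.40%, TiO2 15.46%

Working values are rounded off to 4 significant digits when quoted. The whole derivation maintains exact precision through every step — every reported number is rounded once only; the derived quantities are carried in full float precision (glass mass, the six compositions, the yield, ignition loss, the totals) using the weight values for 319.3 g of glass, as written in problem or answer.
Oxide masses out of the charge:
  Al2O3: 93.95·0.003000 = 0.2818 g
  PbO: 43.65·0.9770 = 42.65 g
  B2O3: 66.67·0.5619 = 37.46 g
  SiO2: 93.95·0.9951 + 58.82·0.6345 = 130.8 g
  MgO: 40.87·0.9848 + 58.82·0.3149 = 58.77 g
  TiO2: 49.88·0.9898 = 49.37 g
LOI: 66.67·0.4381 + 43.65·0.02300 + 40.87·0.01520 + 93.95·0.001900 + 58.82·0.05060 + 49.88·0.01020 = 34.50 g
batch − LOI leaves glass = 353.8 − 34.50 = 319.3 g (consistent with Σ oxide mass)
wt %: oxide over glass, times 100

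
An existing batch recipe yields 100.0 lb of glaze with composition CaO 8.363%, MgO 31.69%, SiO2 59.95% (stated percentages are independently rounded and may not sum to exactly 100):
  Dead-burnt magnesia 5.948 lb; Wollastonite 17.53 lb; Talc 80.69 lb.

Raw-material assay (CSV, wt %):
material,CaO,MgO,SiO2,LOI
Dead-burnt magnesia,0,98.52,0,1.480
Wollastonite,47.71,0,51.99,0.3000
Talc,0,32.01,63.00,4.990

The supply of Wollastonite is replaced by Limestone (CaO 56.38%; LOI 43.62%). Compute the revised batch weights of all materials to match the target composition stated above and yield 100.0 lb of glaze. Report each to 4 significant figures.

Revised batch per 100.0 lb glaze:
  Dead-burnt magnesia: 1.248 lb
  Limestone: 14.83 lb
  Talc: 95.16 lb
Total batch = 111.2 lb; LOI loss = 11.24 lb

The intermediate values are printed, rounded to 4 significant figures, in the printout — all internal work holds exact precision at each step; every reported value is rounded a single time — derived quantities are rebuilt using the weight values on 100.0 lb of glass in exact precision (glass mass, yield, three oxide percentages, totals, ignition loss), as set out in problem or answer.
Target masses of each oxide per 100.0 lb glaze:
  CaO: 8.363% × 100.0 = 8.363 lb
  MgO: 31.69% × 100.0 = 31.69 lb
  SiO2: 59.95% × 100.0 = 59.95 lb
Checking each oxide sum from the weights as reported, relative to the basis at hand (each sum matches its target mass up to rounding of the answer):
  CaO: 14.83·0.5638 = 8.361 lb (target 8.363 lb)
  MgO: 1.248·0.9852 + 95.16·0.3201 = 31.69 lb (target 31.69 lb)
  SiO2: 95.16·0.6300 = 59.95 lb (target 59.95 lb)
Glass-mass bookkeeping: Σ batch − LOI loss = 100.0 lb (targets for the oxides total 100.0 lb; versus the stated basis of 100.0 lb — differing by rounding only).
Adding the batch up: Σ batch = 111.2 lb; Σ batch·LOI gives LOI loss = 11.24 lb; yield = glass ÷ total batch = 89.90%.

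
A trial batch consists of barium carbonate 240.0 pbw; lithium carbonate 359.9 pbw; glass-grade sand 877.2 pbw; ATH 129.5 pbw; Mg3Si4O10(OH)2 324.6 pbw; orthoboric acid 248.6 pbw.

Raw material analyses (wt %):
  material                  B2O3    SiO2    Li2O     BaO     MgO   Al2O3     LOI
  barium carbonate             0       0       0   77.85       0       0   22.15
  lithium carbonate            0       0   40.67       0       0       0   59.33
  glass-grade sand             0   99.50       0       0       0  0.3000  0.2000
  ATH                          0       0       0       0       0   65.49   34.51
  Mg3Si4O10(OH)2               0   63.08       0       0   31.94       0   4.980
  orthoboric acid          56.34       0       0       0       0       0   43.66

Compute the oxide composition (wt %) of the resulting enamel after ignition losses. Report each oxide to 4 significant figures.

Rounding to four significant figures applies to every intermediate as displayed; all internal work holds full precision in all steps — every reported result receives exactly one rounding; the derived quantities are carried in exact precision (six oxide percentages, totals, LOI, the yield, net glass mass) using the weight values on 1742 pbw of glass as quoted within the problem or the answer.
Oxide-by-oxide delivered mass:
  B2O3: 248.6·0.5634 = 140.1 pbw
  SiO2: 877.2·0.9950 + 324.6·0.6308 = 1078 pbw
  Li2O: 359.9·0.4067 = 146.4 pbw
  BaO: 240.0·0.7785 = 186.8 pbw
  MgO: 324.6·0.3194 = 103.7 pbw
  Al2O3: 877.2·0.003000 + 129.5·0.6549 = 87.44 pbw
LOI: 240.0·0.2215 + 359.9·0.5933 + 877.2·0.002000 + 129.5·0.3451 + 324.6·0.04980 + 248.6·0.4366 = 437.8 pbw
Resulting glass, batch − LOI: 2180 − 437.8 = 1742 pbw (= Σ oxide masses)
each wt % is 100 × oxide ÷ glass

Glass mass = 1742 pbw (batch 2180 − LOI 437.8).
Composition: B2O3 8.040%, SiO2 61.86%, Li2O 8.403%, BaO 10.73%, MgO 5.952%, Al2O3 5.020%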